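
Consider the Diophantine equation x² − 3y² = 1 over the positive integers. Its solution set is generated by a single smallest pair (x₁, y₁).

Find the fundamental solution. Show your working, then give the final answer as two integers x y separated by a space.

[1; 1,2] for √3; ℓ=2 ⇒ convergent index 1
i=0: a=1 ⇒ p=1, q=1
i=1: a=1 ⇒ p=2, q=1
→ (2, 1).  Check: 2²=4, 3·1²=3, difference 1.

2 1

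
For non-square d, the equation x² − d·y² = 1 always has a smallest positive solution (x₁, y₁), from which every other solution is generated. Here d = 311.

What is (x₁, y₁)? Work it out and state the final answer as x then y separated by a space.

16883880 957397

√311 = [17; 1,1,1,2,1,…,1,1,34, …], period ℓ=16 (even) → k=15
k=0  a_k=17  p_k/q_k = 17/1
k=1  a_k=1  p_k/q_k = 18/1
k=2  a_k=1  p_k/q_k = 35/2
k=3  a_k=1  p_k/q_k = 53/3
k=4  a_k=2  p_k/q_k = 141/8
k=5  a_k=1  p_k/q_k = 194/11
k=6  a_k=6  p_k/q_k = 1305/74
k=7  a_k=3  p_k/q_k = 4109/233
k=8  a_k=17  p_k/q_k = 71158/4035
k=9  a_k=3  p_k/q_k = 217583/12338
k=10  a_k=6  p_k/q_k = 1376656/78063
k=11  a_k=1  p_k/q_k = 1594239/90401
k=12  a_k=2  p_k/q_k = 4565134/258865
k=13  a_k=1  p_k/q_k = 6159373/349266
k=14  a_k=1  p_k/q_k = 10724507/608131
k=15  a_k=1  p_k/q_k = 16883880/957397
(x₁, y₁) = (16883880, 957397);  16883880² − 311·957397² = 1 ✓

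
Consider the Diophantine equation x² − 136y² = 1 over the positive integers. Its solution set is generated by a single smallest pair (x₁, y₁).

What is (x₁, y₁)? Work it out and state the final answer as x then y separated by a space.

√136 = [11; 1,1,1,22, …], period ℓ=4 (even) → k=3
k=0  a_k=11  p_k/q_k = 11/1
…
k=2  a_k=1  p_k/q_k = 23/2
k=3  a_k=1  p_k/q_k = 35/3
→ (35, 3).  Check: 35²=1225, 136·3²=1224, difference 1.

35 3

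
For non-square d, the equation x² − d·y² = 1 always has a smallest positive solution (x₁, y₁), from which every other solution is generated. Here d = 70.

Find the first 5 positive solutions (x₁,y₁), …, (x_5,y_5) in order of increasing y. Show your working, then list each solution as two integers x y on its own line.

251 30
126001 15060
63252251 7560090
31752504001 3795150120
15939693756251 1905157800150

d=70: √d = [8; 2,1,2,1,2,16] (ℓ=6, even), read p_5/q_5
k=0  a_k=8  p_k/q_k = 8/1
k=1  a_k=2  p_k/q_k = 17/2
k=2  a_k=1  p_k/q_k = 25/3
…
k=4  a_k=1  p_k/q_k = 92/11
k=5  a_k=2  p_k/q_k = 251/30
(x₁, y₁) = (251, 30);  251² − 70·30² = 1 ✓
n=2: (251,30)∘(251,30) = (251·251+70·30·30, 251·30+30·251) = (126001,15060)
n=3: (126001,15060)∘(251,30) = (251·126001+70·30·15060, 251·15060+30·126001) = (63252251,7560090)
n=4: (63252251,7560090)∘(251,30) = (251·63252251+70·30·7560090, 251·7560090+30·63252251) = (31752504001,3795150120)
n=5: (31752504001,3795150120)∘(251,30) = (251·31752504001+70·30·3795150120, 251·3795150120+30·31752504001) = (15939693756251,1905157800150)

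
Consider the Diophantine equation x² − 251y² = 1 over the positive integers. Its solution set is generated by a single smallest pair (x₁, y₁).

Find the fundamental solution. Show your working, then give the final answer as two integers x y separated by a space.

3674890 231957

√251 → a₀=15, period (1,5,2,1,2,…,5,1,30); ℓ=14 even so k=13
step 0: (15, 1)  from 15·(1,0) + (0,1)
…
step 3: (206, 13)  from 2·(95,6) + (16,1)
step 4: (301, 19)  from 1·(206,13) + (95,6)
step 5: (808, 51)  from 2·(301,19) + (206,13)
…
step 8: (61043, 3853)  from 2·(29563,1866) + (1917,121)
step 9: (151649, 9572)  from 2·(61043,3853) + (29563,1866)
step 10: (212692, 13425)  from 1·(151649,9572) + (61043,3853)
…
step 12: (3097857, 195535)  from 5·(577033,36422) + (212692,13425)
step 13: (3674890, 231957)  from 1·(3097857,195535) + (577033,36422)
→ (3674890, 231957).  Check: 3674890²=13504816512100, 251·231957²=13504816512099, difference 1.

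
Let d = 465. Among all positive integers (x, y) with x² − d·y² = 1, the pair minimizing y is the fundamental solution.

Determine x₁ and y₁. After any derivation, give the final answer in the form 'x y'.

15871 736

d=465: √d = [21; 1,1,3,2,2,2,3,1,1,42] (ℓ=10, even), read p_9/q_9
i=0: a=21 ⇒ p=21, q=1
i=1: a=1 ⇒ p=22, q=1
…
i=7: a=3 ⇒ p=6922, q=321
i=8: a=1 ⇒ p=8949, q=415
i=9: a=1 ⇒ p=15871, q=736
(x₁, y₁) = (15871, 736);  15871² − 465·736² = 1 ✓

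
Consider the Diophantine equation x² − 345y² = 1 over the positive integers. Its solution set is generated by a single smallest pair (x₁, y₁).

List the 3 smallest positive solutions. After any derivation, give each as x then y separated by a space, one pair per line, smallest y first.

d=345: √d = [18; 1,1,2,1,6,1,2,1,1,36] (ℓ=10, even), read p_9/q_9
i=0: a=18 ⇒ p=18, q=1
…
i=3: a=2 ⇒ p=93, q=5
i=4: a=1 ⇒ p=130, q=7
i=5: a=6 ⇒ p=873, q=47
i=6: a=1 ⇒ p=1003, q=54
i=7: a=2 ⇒ p=2879, q=155
i=8: a=1 ⇒ p=3882, q=209
i=9: a=1 ⇒ p=6761, q=364
→ (6761, 364).  Check: 6761²=45711121, 345·364²=45711120, difference 1.
k=2:  x_2 = 6761·6761+345·364·364 = 91422241,  y_2 = 6761·364+364·6761 = 4922008
k=3:  x_3 = 6761·91422241+345·364·4922008 = 1236211536041,  y_3 = 6761·4922008+364·91422241 = 66555391812

6761 364
91422241 4922008
1236211536041 66555391812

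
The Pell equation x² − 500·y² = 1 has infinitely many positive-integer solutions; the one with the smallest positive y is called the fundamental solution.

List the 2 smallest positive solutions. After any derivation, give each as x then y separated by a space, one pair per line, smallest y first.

930249 41602
1730726404001 77400437796

√500 → a₀=22, period (2,1,3,2,1,…,1,2,44); ℓ=14 even so k=13
a_0=22:  p_0=22·1+0=22,  q_0=22·0+1=1
a_1=2:  p_1=2·22+1=45,  q_1=2·1+0=2
a_2=1:  p_2=1·45+22=67,  q_2=1·2+1=3
a_3=3:  p_3=3·67+45=246,  q_3=3·3+2=11
a_4=2:  p_4=2·246+67=559,  q_4=2·11+3=25
a_5=1:  p_5=1·559+246=805,  q_5=1·25+11=36
…
a_7=10:  p_7=10·1364+805=14445,  q_7=10·61+36=646
a_8=1:  p_8=1·14445+1364=15809,  q_8=1·646+61=707
a_9=1:  p_9=1·15809+14445=30254,  q_9=1·707+646=1353
a_10=2:  p_10=2·30254+15809=76317,  q_10=2·1353+707=3413
…
a_12=1:  p_12=1·259205+76317=335522,  q_12=1·11592+3413=15005
a_13=2:  p_13=2·335522+259205=930249,  q_13=2·15005+11592=41602
fundamental: x₁=930249, y₁=41602  (since 865363202001 − 500·1730726404 = 1)
(x_2, y_2) = (930249·930249 + 500·41602·41602, 930249·41602 + 41602·930249) = (1730726404001, 77400437796)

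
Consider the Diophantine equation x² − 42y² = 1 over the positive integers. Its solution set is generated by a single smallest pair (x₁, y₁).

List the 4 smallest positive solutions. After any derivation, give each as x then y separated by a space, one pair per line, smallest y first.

13 2
337 52
8749 1350
227137 35048

[6; 2,12] for √42; ℓ=2 ⇒ convergent index 1
step 0: (6, 1)  from 6·(1,0) + (0,1)
step 1: (13, 2)  from 2·(6,1) + (1,0)
→ (13, 2).  Check: 13²=169, 42·2²=168, difference 1.
n=2: (13,2)∘(13,2) = (13·13+42·2·2, 13·2+2·13) = (337,52)
n=3: (337,52)∘(13,2) = (13·337+42·2·52, 13·52+2·337) = (8749,1350)
n=4: (8749,1350)∘(13,2) = (13·8749+42·2·1350, 13·1350+2·8749) = (227137,35048)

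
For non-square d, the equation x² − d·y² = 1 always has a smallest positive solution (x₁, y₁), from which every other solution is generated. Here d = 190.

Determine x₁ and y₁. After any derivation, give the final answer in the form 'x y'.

d=190: √d = [13; 1,3,1,1,1,…,3,1,26] (ℓ=14, even), read p_13/q_13
a_0=13:  p_0=13·1+0=13,  q_0=13·0+1=1
…
a_5=1:  p_5=1·124+69=193,  q_5=1·9+5=14
…
a_7=2:  p_7=2·510+193=1213,  q_7=2·37+14=88
…
a_9=1:  p_9=1·2936+1213=4149,  q_9=1·213+88=301
…
a_12=3:  p_12=3·11234+7085=40787,  q_12=3·815+514=2959
a_13=1:  p_13=1·40787+11234=52021,  q_13=1·2959+815=3774
→ (52021, 3774).  Check: 52021²=2706184441, 190·3774²=2706184440, difference 1.

52021 3774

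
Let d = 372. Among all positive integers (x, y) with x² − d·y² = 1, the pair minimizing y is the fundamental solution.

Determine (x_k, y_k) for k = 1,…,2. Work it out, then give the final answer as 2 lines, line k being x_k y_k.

12151 630
295293601 15310260

d=372: √d = [19; 3,2,12,2,3,38] (ℓ=6, even), read p_5/q_5
step 0: (19, 1)  from 19·(1,0) + (0,1)
…
step 3: (1678, 87)  from 12·(135,7) + (58,3)
step 4: (3491, 181)  from 2·(1678,87) + (135,7)
step 5: (12151, 630)  from 3·(3491,181) + (1678,87)
→ (12151, 630).  Check: 12151²=147646801, 372·630²=147646800, difference 1.
(12151+630√372)^2 = 295293601 + 15310260√372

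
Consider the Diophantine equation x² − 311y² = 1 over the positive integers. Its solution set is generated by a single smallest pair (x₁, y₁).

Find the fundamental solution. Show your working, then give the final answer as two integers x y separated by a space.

16883880 957397

√311 = [17; 1,1,1,2,1,…,1,1,34, …], period ℓ=16 (even) → k=15
k=0  a_k=17  p_k/q_k = 17/1
…
k=3  a_k=1  p_k/q_k = 53/3
…
k=5  a_k=1  p_k/q_k = 194/11
k=6  a_k=6  p_k/q_k = 1305/74
…
k=9  a_k=3  p_k/q_k = 217583/12338
k=10  a_k=6  p_k/q_k = 1376656/78063
k=11  a_k=1  p_k/q_k = 1594239/90401
k=12  a_k=2  p_k/q_k = 4565134/258865
k=13  a_k=1  p_k/q_k = 6159373/349266
k=14  a_k=1  p_k/q_k = 10724507/608131
k=15  a_k=1  p_k/q_k = 16883880/957397
→ (16883880, 957397).  Check: 16883880²=285065403854400, 311·957397²=285065403854399, difference 1.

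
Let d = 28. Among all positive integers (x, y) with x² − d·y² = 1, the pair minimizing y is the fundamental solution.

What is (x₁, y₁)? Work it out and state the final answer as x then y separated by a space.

127 24

√28 → a₀=5, period (3,2,3,10); ℓ=4 even so k=3
k=0  a_k=5  p_k/q_k = 5/1
…
k=2  a_k=2  p_k/q_k = 37/7
k=3  a_k=3  p_k/q_k = 127/24
(x₁, y₁) = (127, 24);  127² − 28·24² = 1 ✓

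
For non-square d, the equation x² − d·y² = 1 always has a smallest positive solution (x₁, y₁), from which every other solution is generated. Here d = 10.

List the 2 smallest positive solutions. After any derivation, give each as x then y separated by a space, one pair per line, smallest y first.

d=10: √d = [3; 6] (ℓ=1, odd), read p_1/q_1
i=0: a=3 ⇒ p=3, q=1
i=1: a=6 ⇒ p=19, q=6
(x₁, y₁) = (19, 6);  19² − 10·6² = 1 ✓
n=2: (19,6)∘(19,6) = (19·19+10·6·6, 19·6+6·19) = (721,228)

19 6
721 228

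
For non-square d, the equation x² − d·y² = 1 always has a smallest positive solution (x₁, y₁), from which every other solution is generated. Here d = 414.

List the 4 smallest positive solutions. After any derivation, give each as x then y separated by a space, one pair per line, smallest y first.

√414 → a₀=20, period (2,1,7,2,7,1,2,40); ℓ=8 even so k=7
k=0  a_k=20  p_k/q_k = 20/1
…
k=4  a_k=2  p_k/q_k = 997/49
…
k=6  a_k=1  p_k/q_k = 8444/415
k=7  a_k=2  p_k/q_k = 24335/1196
(x₁, y₁) = (24335, 1196);  24335² − 414·1196² = 1 ✓
(24335+1196√414)^2 = 1184384449 + 58209320√414
(24335+1196√414)^3 = 57643991108495 + 2833047603204√414
(24335+1196√414)^4 = 2805533046066067201 + 137884426789729360√414

24335 1196
1184384449 58209320
57643991108495 2833047603204
2805533046066067201 137884426789729360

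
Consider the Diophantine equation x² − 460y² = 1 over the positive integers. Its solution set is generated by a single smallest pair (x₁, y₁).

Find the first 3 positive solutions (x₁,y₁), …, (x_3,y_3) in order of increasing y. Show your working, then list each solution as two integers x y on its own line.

2535751 118230
12860066268001 599603681460
65219851798297071751 3040891269731634690

[21; 2,4,3,1,2,10,2,1,3,4,2,42] for √460; ℓ=12 ⇒ convergent index 11
i=0: a=21 ⇒ p=21, q=1
i=1: a=2 ⇒ p=43, q=2
i=2: a=4 ⇒ p=193, q=9
…
i=10: a=4 ⇒ p=1135029, q=52921
i=11: a=2 ⇒ p=2535751, q=118230
fundamental: x₁=2535751, y₁=118230  (since 6430033134001 − 460·13978332900 = 1)
k=2:  x_2 = 2535751·2535751+460·118230·118230 = 12860066268001,  y_2 = 2535751·118230+118230·2535751 = 599603681460
k=3:  x_3 = 2535751·12860066268001+460·118230·599603681460 = 65219851798297071751,  y_3 = 2535751·599603681460+118230·12860066268001 = 3040891269731634690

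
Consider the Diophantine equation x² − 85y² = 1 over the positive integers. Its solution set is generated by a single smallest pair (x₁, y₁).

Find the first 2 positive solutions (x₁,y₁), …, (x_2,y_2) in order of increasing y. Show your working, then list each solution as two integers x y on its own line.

√85 = [9; 4,1,1,4,18, …], period ℓ=5 (odd) → k=9
step 0: (9, 1)  from 9·(1,0) + (0,1)
step 1: (37, 4)  from 4·(9,1) + (1,0)
…
step 4: (378, 41)  from 4·(83,9) + (46,5)
…
step 7: (34813, 3776)  from 1·(27926,3029) + (6887,747)
step 8: (62739, 6805)  from 1·(34813,3776) + (27926,3029)
step 9: (285769, 30996)  from 4·(62739,6805) + (34813,3776)
fundamental: x₁=285769, y₁=30996  (since 81663921361 − 85·960752016 = 1)
(x_2, y_2) = (285769·285769 + 85·30996·30996, 285769·30996 + 30996·285769) = (163327842721, 17715391848)

285769 30996
163327842721 17715391848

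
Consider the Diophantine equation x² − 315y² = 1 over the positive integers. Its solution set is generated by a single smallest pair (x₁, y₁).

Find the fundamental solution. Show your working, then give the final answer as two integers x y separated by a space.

d=315: √d = [17; 1,2,1,34] (ℓ=4, even), read p_3/q_3
a_0=17:  p_0=17·1+0=17,  q_0=17·0+1=1
a_1=1:  p_1=1·17+1=18,  q_1=1·1+0=1
a_2=2:  p_2=2·18+17=53,  q_2=2·1+1=3
a_3=1:  p_3=1·53+18=71,  q_3=1·3+1=4
fundamental: x₁=71, y₁=4  (since 5041 − 315·16 = 1)

71 4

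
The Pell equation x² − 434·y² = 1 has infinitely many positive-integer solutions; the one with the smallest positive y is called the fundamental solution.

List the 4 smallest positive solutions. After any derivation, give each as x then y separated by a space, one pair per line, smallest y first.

d=434: √d = [20; 1,4,1,40] (ℓ=4, even), read p_3/q_3
k=0  a_k=20  p_k/q_k = 20/1
…
k=2  a_k=4  p_k/q_k = 104/5
k=3  a_k=1  p_k/q_k = 125/6
fundamental: x₁=125, y₁=6  (since 15625 − 434·36 = 1)
(125+6√434)^2 = 31249 + 1500√434
(125+6√434)^3 = 7812125 + 374994√434
(125+6√434)^4 = 1953000001 + 93747000√434

125 6
31249 1500
7812125 374994
1953000001 93747000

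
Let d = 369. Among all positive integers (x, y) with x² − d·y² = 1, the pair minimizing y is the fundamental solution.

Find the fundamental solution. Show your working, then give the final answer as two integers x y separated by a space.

[19; 4,1,3,2,7,4,7,2,3,1,4,38] for √369; ℓ=12 ⇒ convergent index 11
step 0: (19, 1)  from 19·(1,0) + (0,1)
…
step 2: (96, 5)  from 1·(77,4) + (19,1)
…
step 5: (6147, 320)  from 7·(826,43) + (365,19)
…
step 7: (184045, 9581)  from 7·(25414,1323) + (6147,320)
step 8: (393504, 20485)  from 2·(184045,9581) + (25414,1323)
step 9: (1364557, 71036)  from 3·(393504,20485) + (184045,9581)
step 10: (1758061, 91521)  from 1·(1364557,71036) + (393504,20485)
step 11: (8396801, 437120)  from 4·(1758061,91521) + (1364557,71036)
→ (8396801, 437120).  Check: 8396801²=70506267033601, 369·437120²=70506267033600, difference 1.

8396801 437120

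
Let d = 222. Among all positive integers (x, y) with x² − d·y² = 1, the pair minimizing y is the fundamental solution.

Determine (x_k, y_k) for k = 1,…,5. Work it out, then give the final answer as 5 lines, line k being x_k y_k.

d=222: √d = [14; 1,8,1,28] (ℓ=4, even), read p_3/q_3
a_0=14:  p_0=14·1+0=14,  q_0=14·0+1=1
a_1=1:  p_1=1·14+1=15,  q_1=1·1+0=1
a_2=8:  p_2=8·15+14=134,  q_2=8·1+1=9
a_3=1:  p_3=1·134+15=149,  q_3=1·9+1=10
fundamental: x₁=149, y₁=10  (since 22201 − 222·100 = 1)
(149+10√222)^2 = 44401 + 2980√222
(149+10√222)^3 = 13231349 + 888030√222
(149+10√222)^4 = 3942897601 + 264629960√222
(149+10√222)^5 = 1174970253749 + 78858840050√222

149 10
44401 2980
13231349 888030
3942897601 264629960
1174970253749 78858840050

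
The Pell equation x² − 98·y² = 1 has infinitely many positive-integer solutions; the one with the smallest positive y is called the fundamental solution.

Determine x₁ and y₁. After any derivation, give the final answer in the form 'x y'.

d=98: √d = [9; 1,8,1,18] (ℓ=4, even), read p_3/q_3
i=0: a=9 ⇒ p=9, q=1
…
i=2: a=8 ⇒ p=89, q=9
i=3: a=1 ⇒ p=99, q=10
fundamental: x₁=99, y₁=10  (since 9801 − 98·100 = 1)

99 10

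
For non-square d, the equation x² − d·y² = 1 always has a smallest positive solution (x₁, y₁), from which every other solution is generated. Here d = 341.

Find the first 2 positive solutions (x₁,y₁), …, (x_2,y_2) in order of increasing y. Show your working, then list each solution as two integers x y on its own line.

d=341: √d = [18; 2,6,1,8,2,…,6,2,36] (ℓ=14, even), read p_13/q_13
a_0=18:  p_0=18·1+0=18,  q_0=18·0+1=1
a_1=2:  p_1=2·18+1=37,  q_1=2·1+0=2
a_2=6:  p_2=6·37+18=240,  q_2=6·2+1=13
…
a_4=8:  p_4=8·277+240=2456,  q_4=8·15+13=133
a_5=2:  p_5=2·2456+277=5189,  q_5=2·133+15=281
a_6=1:  p_6=1·5189+2456=7645,  q_6=1·281+133=414
a_7=2:  p_7=2·7645+5189=20479,  q_7=2·414+281=1109
a_8=1:  p_8=1·20479+7645=28124,  q_8=1·1109+414=1523
…
a_10=8:  p_10=8·76727+28124=641940,  q_10=8·4155+1523=34763
a_11=1:  p_11=1·641940+76727=718667,  q_11=1·34763+4155=38918
a_12=6:  p_12=6·718667+641940=4953942,  q_12=6·38918+34763=268271
a_13=2:  p_13=2·4953942+718667=10626551,  q_13=2·268271+38918=575460
(x₁, y₁) = (10626551, 575460);  10626551² − 341·575460² = 1 ✓
n=2: (10626551,575460)∘(10626551,575460) = (10626551·10626551+341·575460·575460, 10626551·575460+575460·10626551) = (225847172311201,12230310076920)

10626551 575460
225847172311201 12230310076920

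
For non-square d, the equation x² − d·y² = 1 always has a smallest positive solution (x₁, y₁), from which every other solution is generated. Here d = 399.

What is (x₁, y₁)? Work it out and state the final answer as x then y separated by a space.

[19; 1,38] for √399; ℓ=2 ⇒ convergent index 1
a_0=19:  p_0=19·1+0=19,  q_0=19·0+1=1
a_1=1:  p_1=1·19+1=20,  q_1=1·1+0=1
(x₁, y₁) = (20, 1);  20² − 399·1² = 1 ✓

20 1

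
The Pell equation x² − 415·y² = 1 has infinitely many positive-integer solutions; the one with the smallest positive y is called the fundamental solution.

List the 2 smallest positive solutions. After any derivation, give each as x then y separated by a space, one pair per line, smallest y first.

√415 → a₀=20, period (2,1,2,4,6,…,1,2,40); ℓ=16 even so k=15
step 0: (20, 1)  from 20·(1,0) + (0,1)
…
step 6: (5154, 253)  from 1·(4441,218) + (713,35)
…
step 11: (508372, 24955)  from 6·(77473,3803) + (43534,2137)
…
step 14: (6841255, 335824)  from 1·(4730294,232201) + (2110961,103623)
step 15: (18412804, 903849)  from 2·(6841255,335824) + (4730294,232201)
fundamental: x₁=18412804, y₁=903849  (since 339031351142416 − 415·816943014801 = 1)
(18412804+903849√415)^2 = 678062702284831 + 33284788965192√415

18412804 903849
678062702284831 33284788965192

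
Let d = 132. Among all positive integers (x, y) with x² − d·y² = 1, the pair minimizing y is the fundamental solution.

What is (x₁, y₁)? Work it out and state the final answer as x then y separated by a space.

√132 → a₀=11, period (2,22); ℓ=2 even so k=1
step 0: (11, 1)  from 11·(1,0) + (0,1)
step 1: (23, 2)  from 2·(11,1) + (1,0)
fundamental: x₁=23, y₁=2  (since 529 − 132·4 = 1)

23 2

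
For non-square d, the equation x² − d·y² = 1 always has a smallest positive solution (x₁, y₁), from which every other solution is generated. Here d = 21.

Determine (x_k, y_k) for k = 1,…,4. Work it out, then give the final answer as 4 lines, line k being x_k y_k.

55 12
6049 1320
665335 145188
73180801 15969360

√21 = [4; 1,1,2,1,1,8, …], period ℓ=6 (even) → k=5
k=0  a_k=4  p_k/q_k = 4/1
k=1  a_k=1  p_k/q_k = 5/1
k=2  a_k=1  p_k/q_k = 9/2
k=3  a_k=2  p_k/q_k = 23/5
k=4  a_k=1  p_k/q_k = 32/7
k=5  a_k=1  p_k/q_k = 55/12
→ (55, 12).  Check: 55²=3025, 21·12²=3024, difference 1.
(x_2, y_2) = (55·55 + 21·12·12, 55·12 + 12·55) = (6049, 1320)
(x_3, y_3) = (55·6049 + 21·12·1320, 55·1320 + 12·6049) = (665335, 145188)
(x_4, y_4) = (55·665335 + 21·12·145188, 55·145188 + 12·665335) = (73180801, 15969360)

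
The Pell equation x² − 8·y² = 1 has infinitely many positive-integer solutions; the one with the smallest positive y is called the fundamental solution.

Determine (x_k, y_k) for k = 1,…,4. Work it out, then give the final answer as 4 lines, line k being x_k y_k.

3 1
17 6
99 35
577 204

[2; 1,4] for √8; ℓ=2 ⇒ convergent index 1
k=0  a_k=2  p_k/q_k = 2/1
k=1  a_k=1  p_k/q_k = 3/1
(x₁, y₁) = (3, 1);  3² − 8·1² = 1 ✓
(x_2, y_2) = (3·3 + 8·1·1, 3·1 + 1·3) = (17, 6)
(x_3, y_3) = (3·17 + 8·1·6, 3·6 + 1·17) = (99, 35)
(x_4, y_4) = (3·99 + 8·1·35, 3·35 + 1·99) = (577, 204)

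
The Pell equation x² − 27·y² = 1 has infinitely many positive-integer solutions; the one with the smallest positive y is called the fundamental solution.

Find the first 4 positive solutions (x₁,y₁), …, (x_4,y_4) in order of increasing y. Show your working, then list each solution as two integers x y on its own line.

√27 → a₀=5, period (5,10); ℓ=2 even so k=1
i=0: a=5 ⇒ p=5, q=1
i=1: a=5 ⇒ p=26, q=5
fundamental: x₁=26, y₁=5  (since 676 − 27·25 = 1)
n=2: (26,5)∘(26,5) = (26·26+27·5·5, 26·5+5·26) = (1351,260)
n=3: (1351,260)∘(26,5) = (26·1351+27·5·260, 26·260+5·1351) = (70226,13515)
n=4: (70226,13515)∘(26,5) = (26·70226+27·5·13515, 26·13515+5·70226) = (3650401,702520)

26 5
1351 260
70226 13515
3650401 702520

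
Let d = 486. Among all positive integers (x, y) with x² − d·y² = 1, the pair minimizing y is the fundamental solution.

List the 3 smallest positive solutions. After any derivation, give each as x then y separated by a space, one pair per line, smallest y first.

485 22
470449 21340
456335045 20699778

[22; 22,44] for √486; ℓ=2 ⇒ convergent index 1
step 0: (22, 1)  from 22·(1,0) + (0,1)
step 1: (485, 22)  from 22·(22,1) + (1,0)
(x₁, y₁) = (485, 22);  485² − 486·22² = 1 ✓
(x_2, y_2) = (485·485 + 486·22·22, 485·22 + 22·485) = (470449, 21340)
(x_3, y_3) = (485·470449 + 486·22·21340, 485·21340 + 22·470449) = (456335045, 20699778)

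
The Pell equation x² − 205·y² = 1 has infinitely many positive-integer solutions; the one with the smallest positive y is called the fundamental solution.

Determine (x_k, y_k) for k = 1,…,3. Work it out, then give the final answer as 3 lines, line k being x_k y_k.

39689 2772
3150433441 220035816
250075105640009 17466002999676

√205 → a₀=14, period (3,6,1,4,1,6,3,28); ℓ=8 even so k=7
a_0=14:  p_0=14·1+0=14,  q_0=14·0+1=1
…
a_6=6:  p_6=6·1847+1532=12614,  q_6=6·129+107=881
a_7=3:  p_7=3·12614+1847=39689,  q_7=3·881+129=2772
(x₁, y₁) = (39689, 2772);  39689² − 205·2772² = 1 ✓
(x_2, y_2) = (39689·39689 + 205·2772·2772, 39689·2772 + 2772·39689) = (3150433441, 220035816)
(x_3, y_3) = (39689·3150433441 + 205·2772·220035816, 39689·220035816 + 2772·3150433441) = (250075105640009, 17466002999676)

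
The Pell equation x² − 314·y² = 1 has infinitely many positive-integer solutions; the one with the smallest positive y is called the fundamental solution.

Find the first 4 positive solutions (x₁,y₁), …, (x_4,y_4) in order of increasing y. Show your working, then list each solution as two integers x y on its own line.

392499 22150
308110930001 17387705700
241866463828532499 13649314199066450
189864690372162243720001 10714684347621377411400

√314 → a₀=17, period (1,2,1,1,2,1,34); ℓ=7 odd so k=13
k=0  a_k=17  p_k/q_k = 17/1
…
k=2  a_k=2  p_k/q_k = 53/3
…
k=4  a_k=1  p_k/q_k = 124/7
…
k=7  a_k=34  p_k/q_k = 15381/868
…
k=11  a_k=1  p_k/q_k = 109882/6201
k=12  a_k=2  p_k/q_k = 282617/15949
k=13  a_k=1  p_k/q_k = 392499/22150
(x₁, y₁) = (392499, 22150);  392499² − 314·22150² = 1 ✓
k=2:  x_2 = 392499·392499+314·22150·22150 = 308110930001,  y_2 = 392499·22150+22150·392499 = 17387705700
k=3:  x_3 = 392499·308110930001+314·22150·17387705700 = 241866463828532499,  y_3 = 392499·17387705700+22150·308110930001 = 13649314199066450
k=4:  x_4 = 392499·241866463828532499+314·22150·13649314199066450 = 189864690372162243720001,  y_4 = 392499·13649314199066450+22150·241866463828532499 = 10714684347621377411400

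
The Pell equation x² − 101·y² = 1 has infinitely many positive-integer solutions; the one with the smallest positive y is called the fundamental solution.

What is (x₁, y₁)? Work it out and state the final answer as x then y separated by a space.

201 20

d=101: √d = [10; 20] (ℓ=1, odd), read p_1/q_1
i=0: a=10 ⇒ p=10, q=1
i=1: a=20 ⇒ p=201, q=20
fundamental: x₁=201, y₁=20  (since 40401 − 101·400 = 1)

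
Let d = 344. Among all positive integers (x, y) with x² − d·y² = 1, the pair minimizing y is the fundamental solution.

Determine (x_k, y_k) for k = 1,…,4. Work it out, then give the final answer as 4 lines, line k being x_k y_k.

10405 561
216528049 11674410
4505948689285 242944471539
93768792007492801 5055674441052180

√344 → a₀=18, period (1,1,4,1,3,1,4,1,1,36); ℓ=10 even so k=9
step 0: (18, 1)  from 18·(1,0) + (0,1)
step 1: (19, 1)  from 1·(18,1) + (1,0)
step 2: (37, 2)  from 1·(19,1) + (18,1)
…
step 4: (204, 11)  from 1·(167,9) + (37,2)
…
step 7: (4711, 254)  from 4·(983,53) + (779,42)
step 8: (5694, 307)  from 1·(4711,254) + (983,53)
step 9: (10405, 561)  from 1·(5694,307) + (4711,254)
(x₁, y₁) = (10405, 561);  10405² − 344·561² = 1 ✓
k=2:  x_2 = 10405·10405+344·561·561 = 216528049,  y_2 = 10405·561+561·10405 = 11674410
k=3:  x_3 = 10405·216528049+344·561·11674410 = 4505948689285,  y_3 = 10405·11674410+561·216528049 = 242944471539
k=4:  x_4 = 10405·4505948689285+344·561·242944471539 = 93768792007492801,  y_4 = 10405·242944471539+561·4505948689285 = 5055674441052180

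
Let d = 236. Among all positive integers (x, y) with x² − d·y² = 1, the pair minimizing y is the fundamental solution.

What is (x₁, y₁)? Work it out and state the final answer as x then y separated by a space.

561799 36570

[15; 2,1,3,5,1,6,1,5,3,1,2,30] for √236; ℓ=12 ⇒ convergent index 11
k=0  a_k=15  p_k/q_k = 15/1
…
k=3  a_k=3  p_k/q_k = 169/11
…
k=6  a_k=6  p_k/q_k = 7251/472
k=7  a_k=1  p_k/q_k = 8311/541
k=8  a_k=5  p_k/q_k = 48806/3177
…
k=10  a_k=1  p_k/q_k = 203535/13249
k=11  a_k=2  p_k/q_k = 561799/36570
(x₁, y₁) = (561799, 36570);  561799² − 236·36570² = 1 ✓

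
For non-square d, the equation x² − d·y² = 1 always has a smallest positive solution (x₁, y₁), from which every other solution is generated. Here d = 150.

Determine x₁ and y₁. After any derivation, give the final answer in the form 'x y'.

d=150: √d = [12; 4,24] (ℓ=2, even), read p_1/q_1
k=0  a_k=12  p_k/q_k = 12/1
k=1  a_k=4  p_k/q_k = 49/4
fundamental: x₁=49, y₁=4  (since 2401 − 150·16 = 1)

49 4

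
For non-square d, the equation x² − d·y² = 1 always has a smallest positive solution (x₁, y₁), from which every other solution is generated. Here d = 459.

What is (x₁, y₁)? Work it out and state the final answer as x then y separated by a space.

499850 23331

[21; 2,2,1,4,21,4,1,2,2,42] for √459; ℓ=10 ⇒ convergent index 9
step 0: (21, 1)  from 21·(1,0) + (0,1)
step 1: (43, 2)  from 2·(21,1) + (1,0)
step 2: (107, 5)  from 2·(43,2) + (21,1)
…
step 7: (75692, 3533)  from 1·(60695,2833) + (14997,700)
step 8: (212079, 9899)  from 2·(75692,3533) + (60695,2833)
step 9: (499850, 23331)  from 2·(212079,9899) + (75692,3533)
→ (499850, 23331).  Check: 499850²=249850022500, 459·23331²=249850022499, difference 1.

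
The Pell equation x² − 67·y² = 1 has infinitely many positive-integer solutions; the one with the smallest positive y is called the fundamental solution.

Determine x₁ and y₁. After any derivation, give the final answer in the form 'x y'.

48842 5967

d=67: √d = [8; 5,2,1,1,7,1,1,2,5,16] (ℓ=10, even), read p_9/q_9
a_0=8:  p_0=8·1+0=8,  q_0=8·0+1=1
a_1=5:  p_1=5·8+1=41,  q_1=5·1+0=5
a_2=2:  p_2=2·41+8=90,  q_2=2·5+1=11
a_3=1:  p_3=1·90+41=131,  q_3=1·11+5=16
…
a_5=7:  p_5=7·221+131=1678,  q_5=7·27+16=205
a_6=1:  p_6=1·1678+221=1899,  q_6=1·205+27=232
a_7=1:  p_7=1·1899+1678=3577,  q_7=1·232+205=437
a_8=2:  p_8=2·3577+1899=9053,  q_8=2·437+232=1106
a_9=5:  p_9=5·9053+3577=48842,  q_9=5·1106+437=5967
(x₁, y₁) = (48842, 5967);  48842² − 67·5967² = 1 ✓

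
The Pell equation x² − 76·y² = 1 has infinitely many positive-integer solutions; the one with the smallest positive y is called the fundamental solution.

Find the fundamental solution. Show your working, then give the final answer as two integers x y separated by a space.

57799 6630

√76 = [8; 1,2,1,1,5,4,5,1,1,2,1,16, …], period ℓ=12 (even) → k=11
i=0: a=8 ⇒ p=8, q=1
…
i=3: a=1 ⇒ p=35, q=4
…
i=7: a=5 ⇒ p=7445, q=854
…
i=9: a=1 ⇒ p=16311, q=1871
i=10: a=2 ⇒ p=41488, q=4759
i=11: a=1 ⇒ p=57799, q=6630
fundamental: x₁=57799, y₁=6630  (since 3340724401 − 76·43956900 = 1)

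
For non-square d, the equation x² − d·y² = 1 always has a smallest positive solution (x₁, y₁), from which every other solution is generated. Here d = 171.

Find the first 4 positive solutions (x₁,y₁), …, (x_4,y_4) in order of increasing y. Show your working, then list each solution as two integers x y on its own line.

[13; 13,26] for √171; ℓ=2 ⇒ convergent index 1
step 0: (13, 1)  from 13·(1,0) + (0,1)
step 1: (170, 13)  from 13·(13,1) + (1,0)
(x₁, y₁) = (170, 13);  170² − 171·13² = 1 ✓
(x_2, y_2) = (170·170 + 171·13·13, 170·13 + 13·170) = (57799, 4420)
(x_3, y_3) = (170·57799 + 171·13·4420, 170·4420 + 13·57799) = (19651490, 1502787)
(x_4, y_4) = (170·19651490 + 171·13·1502787, 170·1502787 + 13·19651490) = (6681448801, 510943160)

170 13
57799 4420
19651490 1502787
6681448801 510943160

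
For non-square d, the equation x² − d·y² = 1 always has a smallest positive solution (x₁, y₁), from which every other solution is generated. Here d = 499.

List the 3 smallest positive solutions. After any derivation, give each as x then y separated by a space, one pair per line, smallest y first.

d=499: √d = [22; 2,1,21,1,2,44] (ℓ=6, even), read p_5/q_5
a_0=22:  p_0=22·1+0=22,  q_0=22·0+1=1
…
a_3=21:  p_3=21·67+45=1452,  q_3=21·3+2=65
a_4=1:  p_4=1·1452+67=1519,  q_4=1·65+3=68
a_5=2:  p_5=2·1519+1452=4490,  q_5=2·68+65=201
→ (4490, 201).  Check: 4490²=20160100, 499·201²=20160099, difference 1.
n=2: (4490,201)∘(4490,201) = (4490·4490+499·201·201, 4490·201+201·4490) = (40320199,1804980)
n=3: (40320199,1804980)∘(4490,201) = (4490·40320199+499·201·1804980, 4490·1804980+201·40320199) = (362075382530,16208720199)

4490 201
40320199 1804980
362075382530 16208720199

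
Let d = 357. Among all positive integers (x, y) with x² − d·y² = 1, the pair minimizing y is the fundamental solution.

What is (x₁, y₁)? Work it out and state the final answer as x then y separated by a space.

√357 = [18; 1,8,2,8,1,36, …], period ℓ=6 (even) → k=5
k=0  a_k=18  p_k/q_k = 18/1
k=1  a_k=1  p_k/q_k = 19/1
k=2  a_k=8  p_k/q_k = 170/9
k=3  a_k=2  p_k/q_k = 359/19
k=4  a_k=8  p_k/q_k = 3042/161
k=5  a_k=1  p_k/q_k = 3401/180
fundamental: x₁=3401, y₁=180  (since 11566801 − 357·32400 = 1)

3401 180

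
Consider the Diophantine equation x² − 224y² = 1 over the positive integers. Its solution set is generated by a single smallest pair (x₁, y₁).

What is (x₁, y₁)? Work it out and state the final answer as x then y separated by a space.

15 1

√224 = [14; 1,28, …], period ℓ=2 (even) → k=1
k=0  a_k=14  p_k/q_k = 14/1
k=1  a_k=1  p_k/q_k = 15/1
fundamental: x₁=15, y₁=1  (since 225 − 224·1 = 1)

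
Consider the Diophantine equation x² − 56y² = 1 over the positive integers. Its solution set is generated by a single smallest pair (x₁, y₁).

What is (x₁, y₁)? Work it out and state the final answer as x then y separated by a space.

15 2

√56 = [7; 2,14, …], period ℓ=2 (even) → k=1
k=0  a_k=7  p_k/q_k = 7/1
k=1  a_k=2  p_k/q_k = 15/2
(x₁, y₁) = (15, 2);  15² − 56·2² = 1 ✓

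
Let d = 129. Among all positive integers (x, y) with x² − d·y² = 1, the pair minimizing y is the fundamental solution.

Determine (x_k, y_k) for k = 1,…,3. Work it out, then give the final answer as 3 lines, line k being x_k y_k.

√129 → a₀=11, period (2,1,3,1,6,1,3,1,2,22); ℓ=10 even so k=9
i=0: a=11 ⇒ p=11, q=1
…
i=2: a=1 ⇒ p=34, q=3
i=3: a=3 ⇒ p=125, q=11
i=4: a=1 ⇒ p=159, q=14
i=5: a=6 ⇒ p=1079, q=95
i=6: a=1 ⇒ p=1238, q=109
i=7: a=3 ⇒ p=4793, q=422
i=8: a=1 ⇒ p=6031, q=531
i=9: a=2 ⇒ p=16855, q=1484
fundamental: x₁=16855, y₁=1484  (since 284091025 − 129·2202256 = 1)
k=2:  x_2 = 16855·16855+129·1484·1484 = 568182049,  y_2 = 16855·1484+1484·16855 = 50025640
k=3:  x_3 = 16855·568182049+129·1484·50025640 = 19153416854935,  y_3 = 16855·50025640+1484·568182049 = 1686364322916

16855 1484
568182049 50025640
19153416854935 1686364322916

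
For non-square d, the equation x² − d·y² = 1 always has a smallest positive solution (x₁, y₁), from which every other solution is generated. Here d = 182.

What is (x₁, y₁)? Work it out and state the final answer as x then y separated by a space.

27 2

√182 → a₀=13, period (2,26); ℓ=2 even so k=1
k=0  a_k=13  p_k/q_k = 13/1
k=1  a_k=2  p_k/q_k = 27/2
(x₁, y₁) = (27, 2);  27² − 182·2² = 1 ✓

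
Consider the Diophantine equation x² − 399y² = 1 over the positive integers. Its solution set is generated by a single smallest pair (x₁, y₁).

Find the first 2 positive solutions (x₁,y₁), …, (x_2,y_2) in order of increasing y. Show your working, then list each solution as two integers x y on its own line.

[19; 1,38] for √399; ℓ=2 ⇒ convergent index 1
i=0: a=19 ⇒ p=19, q=1
i=1: a=1 ⇒ p=20, q=1
(x₁, y₁) = (20, 1);  20² − 399·1² = 1 ✓
(x_2, y_2) = (20·20 + 399·1·1, 20·1 + 1·20) = (799, 40)

20 1
799 40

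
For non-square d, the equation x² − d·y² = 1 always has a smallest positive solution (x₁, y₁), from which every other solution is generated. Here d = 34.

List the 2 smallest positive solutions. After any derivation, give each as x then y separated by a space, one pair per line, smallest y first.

35 6
2449 420

√34 = [5; 1,4,1,10, …], period ℓ=4 (even) → k=3
step 0: (5, 1)  from 5·(1,0) + (0,1)
step 1: (6, 1)  from 1·(5,1) + (1,0)
step 2: (29, 5)  from 4·(6,1) + (5,1)
step 3: (35, 6)  from 1·(29,5) + (6,1)
→ (35, 6).  Check: 35²=1225, 34·6²=1224, difference 1.
n=2: (35,6)∘(35,6) = (35·35+34·6·6, 35·6+6·35) = (2449,420)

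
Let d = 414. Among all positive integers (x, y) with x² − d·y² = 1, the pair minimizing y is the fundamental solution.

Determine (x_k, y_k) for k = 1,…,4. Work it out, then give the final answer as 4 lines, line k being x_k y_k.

24335 1196
1184384449 58209320
57643991108495 2833047603204
2805533046066067201 137884426789729360

d=414: √d = [20; 2,1,7,2,7,1,2,40] (ℓ=8, even), read p_7/q_7
i=0: a=20 ⇒ p=20, q=1
…
i=3: a=7 ⇒ p=468, q=23
…
i=5: a=7 ⇒ p=7447, q=366
i=6: a=1 ⇒ p=8444, q=415
i=7: a=2 ⇒ p=24335, q=1196
(x₁, y₁) = (24335, 1196);  24335² − 414·1196² = 1 ✓
(x_2, y_2) = (24335·24335 + 414·1196·1196, 24335·1196 + 1196·24335) = (1184384449, 58209320)
(x_3, y_3) = (24335·1184384449 + 414·1196·58209320, 24335·58209320 + 1196·1184384449) = (57643991108495, 2833047603204)
(x_4, y_4) = (24335·57643991108495 + 414·1196·2833047603204, 24335·2833047603204 + 1196·57643991108495) = (2805533046066067201, 137884426789729360)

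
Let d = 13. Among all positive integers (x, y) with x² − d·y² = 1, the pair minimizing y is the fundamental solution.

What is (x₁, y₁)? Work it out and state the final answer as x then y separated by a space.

[3; 1,1,1,1,6] for √13; ℓ=5 ⇒ convergent index 9
step 0: (3, 1)  from 3·(1,0) + (0,1)
…
step 3: (11, 3)  from 1·(7,2) + (4,1)
…
step 6: (137, 38)  from 1·(119,33) + (18,5)
step 7: (256, 71)  from 1·(137,38) + (119,33)
step 8: (393, 109)  from 1·(256,71) + (137,38)
step 9: (649, 180)  from 1·(393,109) + (256,71)
→ (649, 180).  Check: 649²=421201, 13·180²=421200, difference 1.

649 180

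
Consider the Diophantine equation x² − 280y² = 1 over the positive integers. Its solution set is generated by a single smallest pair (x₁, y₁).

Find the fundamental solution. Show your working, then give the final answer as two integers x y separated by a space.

√280 → a₀=16, period (1,2,1,2,1,32); ℓ=6 even so k=5
a_0=16:  p_0=16·1+0=16,  q_0=16·0+1=1
a_1=1:  p_1=1·16+1=17,  q_1=1·1+0=1
…
a_3=1:  p_3=1·50+17=67,  q_3=1·3+1=4
a_4=2:  p_4=2·67+50=184,  q_4=2·4+3=11
a_5=1:  p_5=1·184+67=251,  q_5=1·11+4=15
fundamental: x₁=251, y₁=15  (since 63001 − 280·225 = 1)

251 15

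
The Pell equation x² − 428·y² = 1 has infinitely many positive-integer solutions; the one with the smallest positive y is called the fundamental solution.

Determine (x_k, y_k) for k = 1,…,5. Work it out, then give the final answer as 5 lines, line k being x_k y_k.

√428 → a₀=20, period (1,2,4,1,5,10,5,1,4,2,1,40); ℓ=12 even so k=11
a_0=20:  p_0=20·1+0=20,  q_0=20·0+1=1
a_1=1:  p_1=1·20+1=21,  q_1=1·1+0=1
a_2=2:  p_2=2·21+20=62,  q_2=2·1+1=3
a_3=4:  p_3=4·62+21=269,  q_3=4·3+1=13
…
a_9=4:  p_9=4·119350+99779=577179,  q_9=4·5769+4823=27899
a_10=2:  p_10=2·577179+119350=1273708,  q_10=2·27899+5769=61567
a_11=1:  p_11=1·1273708+577179=1850887,  q_11=1·61567+27899=89466
(x₁, y₁) = (1850887, 89466);  1850887² − 428·89466² = 1 ✓
n=2: (1850887,89466)∘(1850887,89466) = (1850887·1850887+428·89466·89466, 1850887·89466+89466·1850887) = (6851565373537,331182912684)
n=3: (6851565373537,331182912684)∘(1850887,89466) = (1850887·6851565373537+428·89466·331182912684, 1850887·331182912684+89466·6851565373537) = (25362946559057703751,1225964295417811950)
n=4: (25362946559057703751,1225964295417811950)∘(1850887,89466) = (1850887·25362946559057703751+428·89466·1225964295417811950, 1850887·1225964295417811950+89466·25362946559057703751) = (93887896135702420679780737,4538242753705644230486616)
n=5: (93887896135702420679780737,4538242753705644230486616)∘(1850887,89466) = (1850887·93887896135702420679780737+428·89466·4538242753705644230486616, 1850887·4538242753705644230486616+89466·93887896135702420679780737) = (347551772829818329662915600223687,16799549031354731501369944644834)

1850887 89466
6851565373537 331182912684
25362946559057703751 1225964295417811950
93887896135702420679780737 4538242753705644230486616
347551772829818329662915600223687 16799549031354731501369944644834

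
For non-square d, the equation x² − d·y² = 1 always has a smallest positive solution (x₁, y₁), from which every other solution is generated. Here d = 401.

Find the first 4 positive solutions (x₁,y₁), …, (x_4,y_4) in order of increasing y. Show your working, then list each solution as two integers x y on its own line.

[20; 40] for √401; ℓ=1 ⇒ convergent index 1
i=0: a=20 ⇒ p=20, q=1
i=1: a=40 ⇒ p=801, q=40
→ (801, 40).  Check: 801²=641601, 401·40²=641600, difference 1.
n=2: (801,40)∘(801,40) = (801·801+401·40·40, 801·40+40·801) = (1283201,64080)
n=3: (1283201,64080)∘(801,40) = (801·1283201+401·40·64080, 801·64080+40·1283201) = (2055687201,102656120)
n=4: (2055687201,102656120)∘(801,40) = (801·2055687201+401·40·102656120, 801·102656120+40·2055687201) = (3293209612801,164455040160)

801 40
1283201 64080
2055687201 102656120
3293209612801 164455040160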